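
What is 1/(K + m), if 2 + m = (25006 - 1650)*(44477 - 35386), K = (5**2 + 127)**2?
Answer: 1/212352498 ≈ 4.7092e-9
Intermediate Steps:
K = 23104 (K = (25 + 127)**2 = 152**2 = 23104)
m = 212329394 (m = -2 + (25006 - 1650)*(44477 - 35386) = -2 + 23356*9091 = -2 + 212329396 = 212329394)
1/(K + m) = 1/(23104 + 212329394) = 1/212352498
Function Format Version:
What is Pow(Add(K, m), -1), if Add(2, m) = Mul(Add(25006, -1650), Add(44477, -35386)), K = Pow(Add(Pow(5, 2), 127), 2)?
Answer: Rational(1, 212352498) ≈ 4.7092e-9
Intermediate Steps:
K = 23104 (K = Pow(Add(25, 127), 2) = Pow(152, 2) = 23104)
m = 212329394 (m = Add(-2, Mul(Add(25006, -1650), Add(44477, -35386))) = Add(-2, Mul(23356, 9091)) = Add(-2, 212329396) = 212329394)
Pow(Add(K, m), -1) = Pow(Add(23104, 212329394), -1) = Pow(212352498, -1) = Rational(1, 212352498)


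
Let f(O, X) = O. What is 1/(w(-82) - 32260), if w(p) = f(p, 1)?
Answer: -1/32342 ≈ -3.0920e-5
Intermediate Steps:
w(p) = p
1/(w(-82) - 32260) = 1/(-82 - 32260) = 1/(-32342) = -1/32342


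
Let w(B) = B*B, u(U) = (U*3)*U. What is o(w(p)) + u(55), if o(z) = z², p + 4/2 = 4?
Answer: 9091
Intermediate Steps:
p = 2 (p = -2 + 4 = 2)
u(U) = 3*U² (u(U) = (3*U)*U = 3*U²)
w(B) = B²
o(w(p)) + u(55) = (2²)² + 3*55² = 4² + 3*3025 = 16 + 9075 = 9091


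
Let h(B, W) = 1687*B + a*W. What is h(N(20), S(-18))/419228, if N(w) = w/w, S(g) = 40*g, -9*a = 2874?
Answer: 231607/419228 ≈ 0.55246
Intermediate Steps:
a = -958/3 (a = -⅑*2874 = -958/3 ≈ -319.33)
N(w) = 1
h(B, W) = 1687*B - 958*W/3
h(N(20), S(-18))/419228 = (1687*1 - 38320*(-18)/3)/419228 = (1687 - 958/3*(-720))*(1/419228) = (1687 + 229920)*(1/419228) = 231607*(1/419228) = 231607/419228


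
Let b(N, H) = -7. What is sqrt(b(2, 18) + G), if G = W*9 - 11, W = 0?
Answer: 3*I*sqrt(2) ≈ 4.2426*I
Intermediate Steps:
G = -11 (G = 0*9 - 11 = 0 - 11 = -11)
sqrt(b(2, 18) + G) = sqrt(-7 - 11) = sqrt(-18) = 3*I*sqrt(2)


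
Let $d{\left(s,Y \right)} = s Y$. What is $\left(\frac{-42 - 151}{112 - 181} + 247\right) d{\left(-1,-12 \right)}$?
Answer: $\frac{68944}{23} \approx 2997.6$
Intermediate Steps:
$d{\left(s,Y \right)} = Y s$
$\left(\frac{-42 - 151}{112 - 181} + 247\right) d{\left(-1,-12 \right)} = \left(\frac{-42 - 151}{112 - 181} + 247\right) \left(\left(-12\right) \left(-1\right)\right) = \left(- \frac{193}{-69} + 247\right) 12 = \left(\left(-193\right) \left(- \frac{1}{69}\right) + 247\right) 12 = \left(\frac{193}{69} + 247\right) 12 = \frac{17236}{69} \cdot 12 = \frac{68944}{23}$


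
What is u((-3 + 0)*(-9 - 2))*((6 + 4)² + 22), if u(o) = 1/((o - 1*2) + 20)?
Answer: 122/51 ≈ 2.3922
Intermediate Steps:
u(o) = 1/(18 + o) (u(o) = 1/((o - 2) + 20) = 1/((-2 + o) + 20) = 1/(18 + o))
u((-3 + 0)*(-9 - 2))*((6 + 4)² + 22) = ((6 + 4)² + 22)/(18 + (-3 + 0)*(-9 - 2)) = (10² + 22)/(18 - 3*(-11)) = (100 + 22)/(18 + 33) = 122/51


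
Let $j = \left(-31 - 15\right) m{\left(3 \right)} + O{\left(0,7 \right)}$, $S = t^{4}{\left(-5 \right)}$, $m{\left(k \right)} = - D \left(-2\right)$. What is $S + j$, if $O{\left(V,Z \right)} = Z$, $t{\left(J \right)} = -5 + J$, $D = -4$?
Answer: $10375$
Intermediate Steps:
$m{\left(k \right)} = -8$ ($m{\left(k \right)} = \left(-1\right) \left(-4\right) \left(-2\right) = 4 \left(-2\right) = -8$)
$S = 10000$ ($S = \left(-5 - 5\right)^{4} = \left(-10\right)^{4} = 10000$)
$j = 375$ ($j = \left(-31 - 15\right) \left(-8\right) + 7 = \left(-46\right) \left(-8\right) + 7 = 368 + 7 = 375$)
$S + j = 10000 + 375 = 10375$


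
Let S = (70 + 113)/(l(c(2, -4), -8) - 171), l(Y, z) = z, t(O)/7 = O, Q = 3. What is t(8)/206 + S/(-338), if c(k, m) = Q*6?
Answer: 1712905/6231706 ≈ 0.27487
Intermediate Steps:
c(k, m) = 18 (c(k, m) = 3*6 = 18)
t(O) = 7*O
S = -183/179 (S = (70 + 113)/(-8 - 171) = 183/(-179) = 183*(-1/179) = -183/179 ≈ -1.0223)
t(8)/206 + S/(-338) = (7*8)/206 - 183/179/(-338) = 56*(1/206) - 183/179*(-1/338) = 28/103 + 183/60502 = 1712905/6231706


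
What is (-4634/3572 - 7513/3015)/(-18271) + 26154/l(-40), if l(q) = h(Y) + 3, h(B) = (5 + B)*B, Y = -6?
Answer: 285908277853513/98385498090 ≈ 2906.0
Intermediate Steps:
h(B) = B*(5 + B)
l(q) = 9 (l(q) = -6*(5 - 6) + 3 = -6*(-1) + 3 = 6 + 3 = 9)
(-4634/3572 - 7513/3015)/(-18271) + 26154/l(-40) = (-4634/3572 - 7513/3015)/(-18271) + 26154/9 = (-4634*1/3572 - 7513*1/3015)*(-1/18271) + 26154*(1/9) = (-2317/1786 - 7513/3015)*(-1/18271) + 2906 = -20403973/5384790*(-1/18271) + 2906 = 20403973/98385498090 + 2906 = 285908277853513/98385498090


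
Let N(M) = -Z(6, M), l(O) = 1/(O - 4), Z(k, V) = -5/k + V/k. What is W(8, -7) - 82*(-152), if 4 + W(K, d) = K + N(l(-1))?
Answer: 187033/15 ≈ 12469.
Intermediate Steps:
l(O) = 1/(-4 + O)
N(M) = ⅚ - M/6 (N(M) = -(-5 + M)/6 = -(-⅚ + M/6) = ⅚ - M/6)
W(K, d) = -47/15 + K (W(K, d) = -4 + (K + (⅚ - 1/(6*(-4 - 1)))) = -4 + (K + (⅚ - ⅙/(-5))) = -4 + (K + (⅚ - ⅙*(-⅕))) = -4 + (K + (⅚ + 1/30)) = -4 + (K + 13/15) = -4 + (13/15 + K) = -47/15 + K)
W(8, -7) - 82*(-152) = (-47/15 + 8) - 82*(-152) = 73/15 + 12464 = 187033/15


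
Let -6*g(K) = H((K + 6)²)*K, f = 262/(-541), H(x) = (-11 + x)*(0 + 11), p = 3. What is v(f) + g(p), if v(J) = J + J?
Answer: -208809/541 ≈ -385.97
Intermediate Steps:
H(x) = -121 + 11*x (H(x) = (-11 + x)*11 = -121 + 11*x)
f = -262/541 (f = 262*(-1/541) = -262/541 ≈ -0.48429)
v(J) = 2*J
g(K) = -K*(-121 + 11*(6 + K)²)/6 (g(K) = -(-121 + 11*(K + 6)²)*K/6 = -(-121 + 11*(6 + K)²)*K/6 = -K*(-121 + 11*(6 + K)²)/6)
v(f) + g(p) = 2*(-262/541) - 11/6*3*(-11 + (6 + 3)²) = -524/541 - 11/6*3*(-11 + 9²) = -524/541 - 11/6*3*(-11 + 81) = -524/541 - 11/6*3*70 = -524/541 - 385 = -208809/541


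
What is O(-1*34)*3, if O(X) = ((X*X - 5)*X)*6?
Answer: -704412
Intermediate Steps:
O(X) = 6*X*(-5 + X²) (O(X) = ((X² - 5)*X)*6 = ((-5 + X²)*X)*6 = (X*(-5 + X²))*6 = 6*X*(-5 + X²))
O(-1*34)*3 = (6*(-1*34)*(-5 + (-1*34)²))*3 = (6*(-34)*(-5 + (-34)²))*3 = (6*(-34)*(-5 + 1156))*3 = (6*(-34)*1151)*3 = -234804*3 = -704412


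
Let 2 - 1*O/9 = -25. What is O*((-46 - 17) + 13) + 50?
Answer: -12100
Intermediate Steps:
O = 243 (O = 18 - 9*(-25) = 18 + 225 = 243)
O*((-46 - 17) + 13) + 50 = 243*((-46 - 17) + 13) + 50 = 243*(-63 + 13) + 50 = 243*(-50) + 50 = -12150 + 50 = -12100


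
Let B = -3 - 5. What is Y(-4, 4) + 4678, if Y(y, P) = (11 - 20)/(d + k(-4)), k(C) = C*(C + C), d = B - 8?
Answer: 74839/16 ≈ 4677.4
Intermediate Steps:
B = -8
d = -16 (d = -8 - 8 = -16)
k(C) = 2*C² (k(C) = C*(2*C) = 2*C²)
Y(y, P) = -9/16 (Y(y, P) = (11 - 20)/(-16 + 2*(-4)²) = -9/(-16 + 2*16) = -9/(-16 + 32) = -9/16)
Y(-4, 4) + 4678 = -9/16 + 4678 = 74839/16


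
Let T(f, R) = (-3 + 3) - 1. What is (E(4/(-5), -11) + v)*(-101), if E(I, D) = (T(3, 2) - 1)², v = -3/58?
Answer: -23129/58 ≈ -398.78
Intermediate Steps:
T(f, R) = -1 (T(f, R) = 0 - 1 = -1)
v = -3/58 (v = -3*1/58 = -3/58 ≈ -0.051724)
E(I, D) = 4 (E(I, D) = (-1 - 1)² = (-2)² = 4)
(E(4/(-5), -11) + v)*(-101) = (4 - 3/58)*(-101) = (229/58)*(-101) = -23129/58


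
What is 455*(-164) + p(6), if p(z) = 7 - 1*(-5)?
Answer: -74608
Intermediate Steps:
p(z) = 12 (p(z) = 7 + 5 = 12)
455*(-164) + p(6) = 455*(-164) + 12 = -74620 + 12 = -74608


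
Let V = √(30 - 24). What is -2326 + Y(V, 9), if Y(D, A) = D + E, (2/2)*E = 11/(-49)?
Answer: -113985/49 + √6 ≈ -2323.8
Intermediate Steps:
E = -11/49 (E = 11/(-49) = 11*(-1/49) = -11/49 ≈ -0.22449)
V = √6 ≈ 2.4495
Y(D, A) = -11/49 + D (Y(D, A) = D - 11/49 = -11/49 + D)
-2326 + Y(V, 9) = -2326 + (-11/49 + √6) = -113985/49 + √6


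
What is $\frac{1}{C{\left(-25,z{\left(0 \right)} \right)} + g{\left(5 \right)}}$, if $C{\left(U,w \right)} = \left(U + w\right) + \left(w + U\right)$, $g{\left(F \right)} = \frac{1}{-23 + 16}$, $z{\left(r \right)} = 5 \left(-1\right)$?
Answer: $- \frac{7}{421} \approx -0.016627$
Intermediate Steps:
$z{\left(r \right)} = -5$
$g{\left(F \right)} = - \frac{1}{7}$ ($g{\left(F \right)} = \frac{1}{-7} = - \frac{1}{7}$)
$C{\left(U,w \right)} = 2 U + 2 w$ ($C{\left(U,w \right)} = \left(U + w\right) + \left(U + w\right) = 2 U + 2 w$)
$\frac{1}{C{\left(-25,z{\left(0 \right)} \right)} + g{\left(5 \right)}} = \frac{1}{\left(2 \left(-25\right) + 2 \left(-5\right)\right) - \frac{1}{7}} = \frac{1}{\left(-50 - 10\right) - \frac{1}{7}} = \frac{1}{-60 - \frac{1}{7}} = \frac{1}{- \frac{421}{7}} = - \frac{7}{421}$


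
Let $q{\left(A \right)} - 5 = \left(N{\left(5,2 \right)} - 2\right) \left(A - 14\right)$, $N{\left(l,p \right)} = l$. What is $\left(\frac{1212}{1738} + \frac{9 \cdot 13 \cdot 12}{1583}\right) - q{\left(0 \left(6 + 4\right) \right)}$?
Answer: $\frac{53077573}{1375627} \approx 38.584$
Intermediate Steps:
$q{\left(A \right)} = -37 + 3 A$ ($q{\left(A \right)} = 5 + \left(5 - 2\right) \left(A - 14\right) = 5 + 3 \left(-14 + A\right) = 5 + \left(-42 + 3 A\right) = -37 + 3 A$)
$\left(\frac{1212}{1738} + \frac{9 \cdot 13 \cdot 12}{1583}\right) - q{\left(0 \left(6 + 4\right) \right)} = \left(\frac{1212}{1738} + \frac{9 \cdot 13 \cdot 12}{1583}\right) - \left(-37 + 3 \cdot 0 \left(6 + 4\right)\right) = \left(1212 \cdot \frac{1}{1738} + 117 \cdot 12 \cdot \frac{1}{1583}\right) - \left(-37 + 3 \cdot 0 \cdot 10\right) = \left(\frac{606}{869} + 1404 \cdot \frac{1}{1583}\right) - \left(-37 + 3 \cdot 0\right) = \left(\frac{606}{869} + \frac{1404}{1583}\right) - \left(-37 + 0\right) = \frac{2179374}{1375627} - -37 = \frac{2179374}{1375627} + 37 = \frac{53077573}{1375627}$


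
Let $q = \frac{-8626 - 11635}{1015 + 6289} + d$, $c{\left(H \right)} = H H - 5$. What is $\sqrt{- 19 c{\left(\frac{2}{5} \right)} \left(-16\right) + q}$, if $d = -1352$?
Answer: $\frac{i \sqrt{942311063386}}{18260} \approx 53.161 i$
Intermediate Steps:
$c{\left(H \right)} = -5 + H^{2}$ ($c{\left(H \right)} = H^{2} - 5 = -5 + H^{2}$)
$q = - \frac{9895269}{7304}$ ($q = \frac{-8626 - 11635}{1015 + 6289} - 1352 = - \frac{20261}{7304} - 1352 = - \frac{9895269}{7304} \approx -1354.8$)
$\sqrt{- 19 c{\left(\frac{2}{5} \right)} \left(-16\right) + q} = \sqrt{- 19 \left(-5 + \left(\frac{2}{5}\right)^{2}\right) \left(-16\right) - \frac{9895269}{7304}} = \sqrt{- 19 \left(-5 + \frac{4}{25}\right) \left(-16\right) - \frac{9895269}{7304}} = \sqrt{\left(-19\right) \left(- \frac{121}{25}\right) \left(-16\right) - \frac{9895269}{7304}} = \sqrt{\frac{2299}{25} \left(-16\right) - \frac{9895269}{7304}} = \sqrt{- \frac{36784}{25} - \frac{9895269}{7304}} = \sqrt{- \frac{516052061}{182600}} = \frac{i \sqrt{942311063386}}{18260}$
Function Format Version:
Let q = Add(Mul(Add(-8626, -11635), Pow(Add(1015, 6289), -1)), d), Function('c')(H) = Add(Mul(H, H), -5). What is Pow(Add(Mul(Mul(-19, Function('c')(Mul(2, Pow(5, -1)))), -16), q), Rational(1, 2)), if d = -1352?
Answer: Mul(Rational(1, 18260), I, Pow(942311063386, Rational(1, 2))) ≈ Mul(53.161, I)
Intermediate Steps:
Function('c')(H) = Add(-5, Pow(H, 2)) (Function('c')(H) = Add(Pow(H, 2), -5) = Add(-5, Pow(H, 2)))
q = Rational(-9895269, 7304) (q = Add(Mul(Add(-8626, -11635), Pow(Add(1015, 6289), -1)), -1352) = Add(Mul(-20261, Pow(7304, -1)), -1352) = Add(Mul(-20261, Rational(1, 7304)), -1352) = Add(Rational(-20261, 7304), -1352) = Rational(-9895269, 7304) ≈ -1354.8)
Pow(Add(Mul(Mul(-19, Function('c')(Mul(2, Pow(5, -1)))), -16), q), Rational(1, 2)) = Pow(Add(Mul(Mul(-19, Add(-5, Pow(Mul(2, Pow(5, -1)), 2))), -16), Rational(-9895269, 7304)), Rational(1, 2)) = Pow(Add(Mul(Mul(-19, Add(-5, Pow(Mul(2, Rational(1, 5)), 2))), -16), Rational(-9895269, 7304)), Rational(1, 2)) = Pow(Add(Mul(Mul(-19, Add(-5, Pow(Rational(2, 5), 2))), -16), Rational(-9895269, 7304)), Rational(1, 2)) = Pow(Add(Mul(Mul(-19, Add(-5, Rational(4, 25))), -16), Rational(-9895269, 7304)), Rational(1, 2)) = Pow(Add(Mul(Mul(-19, Rational(-121, 25)), -16), Rational(-9895269, 7304)), Rational(1, 2)) = Pow(Add(Mul(Rational(2299, 25), -16), Rational(-9895269, 7304)), Rational(1, 2)) = Pow(Add(Rational(-36784, 25), Rational(-9895269, 7304)), Rational(1, 2)) = Pow(Rational(-516052061, 182600), Rational(1, 2)) = Mul(Rational(1, 18260), I, Pow(942311063386, Rational(1, 2)))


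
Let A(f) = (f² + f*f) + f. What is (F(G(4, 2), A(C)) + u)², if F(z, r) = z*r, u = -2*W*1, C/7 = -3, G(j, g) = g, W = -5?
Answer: 2999824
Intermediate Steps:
C = -21 (C = 7*(-3) = -21)
u = 10 (u = -2*(-5)*1 = 10*1 = 10)
A(f) = f + 2*f² (A(f) = (f² + f²) + f = 2*f² + f = f + 2*f²)
F(z, r) = r*z
(F(G(4, 2), A(C)) + u)² = (-21*(1 + 2*(-21))*2 + 10)² = (-21*(1 - 42)*2 + 10)² = (-21*(-41)*2 + 10)² = (861*2 + 10)² = (1722 + 10)² = 1732² = 2999824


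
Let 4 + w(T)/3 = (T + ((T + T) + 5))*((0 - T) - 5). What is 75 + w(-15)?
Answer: -1137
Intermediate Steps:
w(T) = -12 + 3*(-5 - T)*(5 + 3*T) (w(T) = -12 + 3*((T + ((T + T) + 5))*((0 - T) - 5)) = -12 + 3*((T + (2*T + 5))*(-T - 5)) = -12 + 3*((T + (5 + 2*T))*(-5 - T)) = -12 + 3*((5 + 3*T)*(-5 - T)) = -12 + 3*((-5 - T)*(5 + 3*T)) = -12 + 3*(-5 - T)*(5 + 3*T))
75 + w(-15) = 75 + (-87 - 60*(-15) - 9*(-15)**2) = 75 + (-87 + 900 - 9*225) = 75 + (-87 + 900 - 2025) = 75 - 1212 = -1137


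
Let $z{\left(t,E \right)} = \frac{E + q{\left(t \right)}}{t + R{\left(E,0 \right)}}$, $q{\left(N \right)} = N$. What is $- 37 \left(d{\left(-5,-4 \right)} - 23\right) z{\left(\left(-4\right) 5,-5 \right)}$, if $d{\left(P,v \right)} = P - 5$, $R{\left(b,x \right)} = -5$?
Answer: $1221$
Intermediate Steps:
$d{\left(P,v \right)} = -5 + P$ ($d{\left(P,v \right)} = P - 5 = -5 + P$)
$z{\left(t,E \right)} = \frac{E + t}{-5 + t}$ ($z{\left(t,E \right)} = \frac{E + t}{t - 5} = \frac{E + t}{-5 + t}$)
$- 37 \left(d{\left(-5,-4 \right)} - 23\right) z{\left(\left(-4\right) 5,-5 \right)} = - 37 \left(\left(-5 - 5\right) - 23\right) \frac{-5 - 20}{-5 - 20} = - 37 \left(-10 - 23\right) \frac{-5 - 20}{-5 - 20} = \left(-37\right) \left(-33\right) \frac{1}{-25} \left(-25\right) = 1221 \left(\left(- \frac{1}{25}\right) \left(-25\right)\right) = 1221 \cdot 1 = 1221$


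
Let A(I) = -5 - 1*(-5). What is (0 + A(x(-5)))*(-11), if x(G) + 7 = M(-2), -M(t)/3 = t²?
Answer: 0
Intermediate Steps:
M(t) = -3*t²
x(G) = -19 (x(G) = -7 - 3*(-2)² = -7 - 3*4 = -7 - 12 = -19)
A(I) = 0 (A(I) = -5 + 5 = 0)
(0 + A(x(-5)))*(-11) = (0 + 0)*(-11) = 0*(-11) = 0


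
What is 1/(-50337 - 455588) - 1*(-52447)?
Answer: 26534248474/505925 ≈ 52447.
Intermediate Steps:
1/(-50337 - 455588) - 1*(-52447) = 1/(-505925) + 52447 = -1/505925 + 52447 = 26534248474/505925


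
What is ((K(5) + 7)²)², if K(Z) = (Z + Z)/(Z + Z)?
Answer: 4096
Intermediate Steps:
K(Z) = 1 (K(Z) = (2*Z)/((2*Z)) = (2*Z)*(1/(2*Z)) = 1)
((K(5) + 7)²)² = ((1 + 7)²)² = (8²)² = 64² = 4096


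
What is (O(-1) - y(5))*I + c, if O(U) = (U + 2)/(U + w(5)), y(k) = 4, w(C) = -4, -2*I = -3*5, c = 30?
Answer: -3/2 ≈ -1.5000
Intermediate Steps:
I = 15/2 (I = -(-3)*5/2 = -½*(-15) = 15/2 ≈ 7.5000)
O(U) = (2 + U)/(-4 + U) (O(U) = (U + 2)/(U - 4) = (2 + U)/(-4 + U))
(O(-1) - y(5))*I + c = ((2 - 1)/(-4 - 1) - 1*4)*(15/2) + 30 = (1/(-5) - 4)*(15/2) + 30 = (-⅕*1 - 4)*(15/2) + 30 = (-⅕ - 4)*(15/2) + 30 = -21/5*15/2 + 30 = -63/2 + 30 = -3/2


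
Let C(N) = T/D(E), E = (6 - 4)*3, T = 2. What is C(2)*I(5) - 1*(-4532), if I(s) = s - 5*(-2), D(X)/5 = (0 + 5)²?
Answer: 113306/25 ≈ 4532.2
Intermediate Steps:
E = 6 (E = 2*3 = 6)
D(X) = 125 (D(X) = 5*(0 + 5)² = 5*5² = 5*25 = 125)
I(s) = 10 + s (I(s) = s + 10 = 10 + s)
C(N) = 2/125
C(2)*I(5) - 1*(-4532) = 2*(10 + 5)/125 - 1*(-4532) = (2/125)*15 + 4532 = 6/25 + 4532 = 113306/25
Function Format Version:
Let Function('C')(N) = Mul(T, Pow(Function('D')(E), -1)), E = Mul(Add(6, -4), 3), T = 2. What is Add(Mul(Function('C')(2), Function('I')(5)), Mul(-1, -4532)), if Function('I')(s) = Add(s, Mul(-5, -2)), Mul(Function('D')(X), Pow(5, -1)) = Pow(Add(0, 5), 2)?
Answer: Rational(113306, 25) ≈ 4532.2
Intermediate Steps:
E = 6 (E = Mul(2, 3) = 6)
Function('D')(X) = 125 (Function('D')(X) = Mul(5, Pow(Add(0, 5), 2)) = Mul(5, Pow(5, 2)) = Mul(5, 25) = 125)
Function('I')(s) = Add(10, s) (Function('I')(s) = Add(s, 10) = Add(10, s))
Function('C')(N) = Rational(2, 125) (Function('C')(N) = Mul(2, Pow(125, -1)) = Mul(2, Rational(1, 125)) = Rational(2, 125))
Add(Mul(Function('C')(2), Function('I')(5)), Mul(-1, -4532)) = Add(Mul(Rational(2, 125), Add(10, 5)), Mul(-1, -4532)) = Add(Mul(Rational(2, 125), 15), 4532) = Add(Rational(6, 25), 4532) = Rational(113306, 25)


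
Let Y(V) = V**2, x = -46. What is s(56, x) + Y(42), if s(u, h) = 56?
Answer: 1820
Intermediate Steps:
s(56, x) + Y(42) = 56 + 42**2 = 56 + 1764 = 1820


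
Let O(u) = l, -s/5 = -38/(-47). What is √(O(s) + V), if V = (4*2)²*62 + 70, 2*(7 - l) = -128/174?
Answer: √30619389/87 ≈ 63.603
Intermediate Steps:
s = -190/47 (s = -(-190)/(-47) = -(-190)*(-1)/47 = -5*38/47 = -190/47 ≈ -4.0426)
l = 641/87 (l = 7 - (-64)/174 = 7 - ½*(-64/87) = 7 + 32/87 = 641/87 ≈ 7.3678)
O(u) = 641/87
V = 4038 (V = 8²*62 + 70 = 64*62 + 70 = 3968 + 70 = 4038)
√(O(s) + V) = √(641/87 + 4038) = √(351947/87) = √30619389/87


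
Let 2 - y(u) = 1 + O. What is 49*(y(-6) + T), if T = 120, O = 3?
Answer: 5782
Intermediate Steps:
y(u) = -2 (y(u) = 2 - (1 + 3) = 2 - 1*4 = 2 - 4 = -2)
49*(y(-6) + T) = 49*(-2 + 120) = 49*118 = 5782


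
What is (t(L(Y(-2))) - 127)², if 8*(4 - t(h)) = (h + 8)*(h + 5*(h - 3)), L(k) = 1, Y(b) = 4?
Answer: 815409/64 ≈ 12741.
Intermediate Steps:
t(h) = 4 - (-15 + 6*h)*(8 + h)/8 (t(h) = 4 - (h + 8)*(h + 5*(h - 3))/8 = 4 - (8 + h)*(h + 5*(-3 + h))/8 = 4 - (8 + h)*(h + (-15 + 5*h))/8 = 4 - (8 + h)*(-15 + 6*h)/8 = 4 - (-15 + 6*h)*(8 + h)/8)
(t(L(Y(-2))) - 127)² = ((19 - 33/8*1 - ¾*1²) - 127)² = ((19 - 33/8 - ¾*1) - 127)² = ((19 - 33/8 - ¾) - 127)² = (113/8 - 127)² = (-903/8)² = 815409/64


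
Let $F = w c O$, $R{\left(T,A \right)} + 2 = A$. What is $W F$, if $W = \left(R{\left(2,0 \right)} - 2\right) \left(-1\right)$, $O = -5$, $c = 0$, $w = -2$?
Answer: $0$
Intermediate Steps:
$R{\left(T,A \right)} = -2 + A$
$F = 0$ ($F = \left(-2\right) 0 \left(-5\right) = 0 \left(-5\right) = 0$)
$W = 4$ ($W = \left(\left(-2 + 0\right) - 2\right) \left(-1\right) = \left(-2 - 2\right) \left(-1\right) = \left(-4\right) \left(-1\right) = 4$)
$W F = 4 \cdot 0 = 0$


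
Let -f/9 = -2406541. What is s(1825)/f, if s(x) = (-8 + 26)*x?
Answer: 3650/2406541 ≈ 0.0015167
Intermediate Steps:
f = 21658869 (f = -9*(-2406541) = 21658869)
s(x) = 18*x
s(1825)/f = (18*1825)/21658869 = 32850*(1/21658869) = 3650/2406541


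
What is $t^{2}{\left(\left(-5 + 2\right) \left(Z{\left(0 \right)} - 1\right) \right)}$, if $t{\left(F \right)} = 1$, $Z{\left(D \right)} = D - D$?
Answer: $1$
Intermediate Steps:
$Z{\left(D \right)} = 0$
$t^{2}{\left(\left(-5 + 2\right) \left(Z{\left(0 \right)} - 1\right) \right)} = 1^{2} = 1$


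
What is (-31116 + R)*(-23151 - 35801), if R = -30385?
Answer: 3625606952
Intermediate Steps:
(-31116 + R)*(-23151 - 35801) = (-31116 - 30385)*(-23151 - 35801) = -61501*(-58952) = 3625606952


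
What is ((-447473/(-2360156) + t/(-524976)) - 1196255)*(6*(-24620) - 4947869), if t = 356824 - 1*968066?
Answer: 944077914571085517205915/154878157032 ≈ 6.0956e+12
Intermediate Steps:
t = -611242 (t = 356824 - 968066 = -611242)
((-447473/(-2360156) + t/(-524976)) - 1196255)*(6*(-24620) - 4947869) = ((-447473/(-2360156) - 611242/(-524976)) - 1196255)*(6*(-24620) - 4947869) = ((-447473*(-1/2360156) - 611242*(-1/524976)) - 1196255)*(-147720 - 4947869) = ((447473/2360156 + 305621/262488) - 1196255)*(-5095589) = (209692382425/154878157032 - 1196255)*(-5095589) = -185273560047932735/154878157032*(-5095589) = 944077914571085517205915/154878157032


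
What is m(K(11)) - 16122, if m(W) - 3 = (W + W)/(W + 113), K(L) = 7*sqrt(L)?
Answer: -98568224/6115 + 791*sqrt(11)/6115 ≈ -16119.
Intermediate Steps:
m(W) = 3 + 2*W/(113 + W) (m(W) = 3 + (W + W)/(W + 113) = 3 + (2*W)/(113 + W) = 3 + 2*W/(113 + W))
m(K(11)) - 16122 = (339 + 5*(7*sqrt(11)))/(113 + 7*sqrt(11)) - 16122 = (339 + 35*sqrt(11))/(113 + 7*sqrt(11)) - 16122 = -16122 + (339 + 35*sqrt(11))/(113 + 7*sqrt(11))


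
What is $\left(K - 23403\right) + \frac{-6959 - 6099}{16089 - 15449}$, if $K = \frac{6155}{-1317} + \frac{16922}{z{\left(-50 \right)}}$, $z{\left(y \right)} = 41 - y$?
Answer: $- \frac{891359496103}{38351040} \approx -23242.0$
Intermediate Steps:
$K = \frac{21726169}{119847}$ ($K = \frac{6155}{-1317} + \frac{16922}{41 - -50} = 6155 \left(- \frac{1}{1317}\right) + \frac{16922}{41 + 50} = - \frac{6155}{1317} + \frac{16922}{91} = \frac{21726169}{119847} \approx 181.28$)
$\left(K - 23403\right) + \frac{-6959 - 6099}{16089 - 15449} = \left(\frac{21726169}{119847} - 23403\right) + \frac{-6959 - 6099}{16089 - 15449} = - \frac{2783053172}{119847} - \frac{13058}{640} = - \frac{2783053172}{119847} - \frac{6529}{320} = - \frac{891359496103}{38351040}$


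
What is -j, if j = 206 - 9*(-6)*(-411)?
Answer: 21988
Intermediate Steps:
j = -21988 (j = 206 + 54*(-411) = 206 - 22194 = -21988)
-j = -1*(-21988) = 21988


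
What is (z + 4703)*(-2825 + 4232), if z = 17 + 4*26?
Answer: 6787368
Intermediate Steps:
z = 121 (z = 17 + 104 = 121)
(z + 4703)*(-2825 + 4232) = (121 + 4703)*(-2825 + 4232) = 4824*1407 = 6787368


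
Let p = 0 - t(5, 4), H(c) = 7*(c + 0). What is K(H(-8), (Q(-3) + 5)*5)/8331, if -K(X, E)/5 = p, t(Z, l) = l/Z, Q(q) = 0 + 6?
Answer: 4/8331 ≈ 0.00048013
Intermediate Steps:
Q(q) = 6
H(c) = 7*c
p = -⅘ (p = 0 - 4/5 = 0 - 1*⅘ = 0 - ⅘ = -⅘ ≈ -0.80000)
K(X, E) = 4 (K(X, E) = -5*(-⅘) = 4)
K(H(-8), (Q(-3) + 5)*5)/8331 = 4/8331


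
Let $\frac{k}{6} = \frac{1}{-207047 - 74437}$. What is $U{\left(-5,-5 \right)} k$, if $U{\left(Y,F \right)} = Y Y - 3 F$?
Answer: $- \frac{20}{23457} \approx -0.00085262$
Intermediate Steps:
$U{\left(Y,F \right)} = Y^{2} - 3 F$
$k = - \frac{1}{46914}$ ($k = \frac{6}{-207047 - 74437} = \frac{6}{-281484} = 6 \left(- \frac{1}{281484}\right) = - \frac{1}{46914} \approx -2.1316 \cdot 10^{-5}$)
$U{\left(-5,-5 \right)} k = \left(\left(-5\right)^{2} - -15\right) \left(- \frac{1}{46914}\right) = \left(25 + 15\right) \left(- \frac{1}{46914}\right) = 40 \left(- \frac{1}{46914}\right) = - \frac{20}{23457}$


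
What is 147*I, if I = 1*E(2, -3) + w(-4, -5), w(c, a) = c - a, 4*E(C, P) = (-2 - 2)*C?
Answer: -147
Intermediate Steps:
E(C, P) = -C (E(C, P) = ((-2 - 2)*C)/4 = (-4*C)/4 = -C)
I = -1 (I = 1*(-1*2) + (-4 - 1*(-5)) = 1*(-2) + (-4 + 5) = -2 + 1 = -1)
147*I = 147*(-1) = -147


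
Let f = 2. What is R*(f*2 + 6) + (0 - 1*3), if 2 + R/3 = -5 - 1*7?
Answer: -423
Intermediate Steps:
R = -42 (R = -6 + 3*(-5 - 1*7) = -6 + 3*(-5 - 7) = -6 + 3*(-12) = -6 - 36 = -42)
R*(f*2 + 6) + (0 - 1*3) = -42*(2*2 + 6) + (0 - 1*3) = -42*(4 + 6) + (0 - 3) = -42*10 - 3 = -420 - 3 = -423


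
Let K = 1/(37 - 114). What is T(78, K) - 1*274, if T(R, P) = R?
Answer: -196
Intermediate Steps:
K = -1/77 (K = 1/(-77) = -1/77 ≈ -0.012987)
T(78, K) - 1*274 = 78 - 1*274 = 78 - 274 = -196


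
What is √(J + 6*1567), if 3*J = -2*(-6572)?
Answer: 5*√4962/3 ≈ 117.40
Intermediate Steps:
J = 13144/3 (J = (-2*(-6572))/3 = (⅓)*13144 = 13144/3 ≈ 4381.3)
√(J + 6*1567) = √(13144/3 + 6*1567) = √(13144/3 + 9402) = √(41350/3) = 5*√4962/3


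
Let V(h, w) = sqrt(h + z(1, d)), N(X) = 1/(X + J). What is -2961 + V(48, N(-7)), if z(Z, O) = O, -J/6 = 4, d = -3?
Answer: -2961 + 3*sqrt(5) ≈ -2954.3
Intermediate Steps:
J = -24 (J = -6*4 = -24)
N(X) = 1/(-24 + X) (N(X) = 1/(X - 24) = 1/(-24 + X))
V(h, w) = sqrt(-3 + h) (V(h, w) = sqrt(h - 3) = sqrt(-3 + h))
-2961 + V(48, N(-7)) = -2961 + sqrt(-3 + 48) = -2961 + sqrt(45) = -2961 + 3*sqrt(5)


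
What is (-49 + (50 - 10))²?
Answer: 81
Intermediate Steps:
(-49 + (50 - 10))² = (-49 + 40)² = (-9)² = 81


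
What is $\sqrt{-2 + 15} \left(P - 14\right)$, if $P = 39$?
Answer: $25 \sqrt{13} \approx 90.139$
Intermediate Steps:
$\sqrt{-2 + 15} \left(P - 14\right) = \sqrt{-2 + 15} \left(39 - 14\right) = \sqrt{13} \cdot 25 = 25 \sqrt{13}$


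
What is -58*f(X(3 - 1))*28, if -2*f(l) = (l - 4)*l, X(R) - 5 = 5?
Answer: 48720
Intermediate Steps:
X(R) = 10 (X(R) = 5 + 5 = 10)
f(l) = -l*(-4 + l)/2 (f(l) = -(l - 4)*l/2 = -(-4 + l)*l/2 = -l*(-4 + l)/2)
-58*f(X(3 - 1))*28 = -29*10*(4 - 1*10)*28 = -29*10*(4 - 10)*28 = -29*10*(-6)*28 = -58*(-30)*28 = 1740*28 = 48720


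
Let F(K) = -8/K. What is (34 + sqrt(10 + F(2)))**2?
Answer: (34 + sqrt(6))**2 ≈ 1328.6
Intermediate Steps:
(34 + sqrt(10 + F(2)))**2 = (34 + sqrt(10 - 8/2))**2 = (34 + sqrt(10 - 8*1/2))**2 = (34 + sqrt(10 - 4))**2 = (34 + sqrt(6))**2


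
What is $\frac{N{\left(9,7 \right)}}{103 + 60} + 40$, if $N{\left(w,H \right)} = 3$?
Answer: $\frac{6523}{163} \approx 40.018$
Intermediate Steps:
$\frac{N{\left(9,7 \right)}}{103 + 60} + 40 = \frac{3}{103 + 60} + 40 = \frac{3}{163} + 40 = \frac{6523}{163}$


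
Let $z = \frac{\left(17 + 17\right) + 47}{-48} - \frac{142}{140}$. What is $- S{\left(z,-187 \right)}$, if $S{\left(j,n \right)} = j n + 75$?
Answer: $- \frac{324931}{560} \approx -580.23$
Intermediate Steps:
$z = - \frac{1513}{560}$ ($z = \left(34 + 47\right) \left(- \frac{1}{48}\right) - \frac{71}{70} = 81 \left(- \frac{1}{48}\right) - \frac{71}{70} = - \frac{27}{16} - \frac{71}{70} = - \frac{1513}{560} \approx -2.7018$)
$S{\left(j,n \right)} = 75 + j n$
$- S{\left(z,-187 \right)} = - (75 - - \frac{282931}{560}) = - (75 + \frac{282931}{560}) = \left(-1\right) \frac{324931}{560} = - \frac{324931}{560}$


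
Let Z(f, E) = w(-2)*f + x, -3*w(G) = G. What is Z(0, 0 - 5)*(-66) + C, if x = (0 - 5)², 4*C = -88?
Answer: -1672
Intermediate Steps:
C = -22 (C = (¼)*(-88) = -22)
w(G) = -G/3
x = 25 (x = (-5)² = 25)
Z(f, E) = 25 + 2*f/3 (Z(f, E) = (-⅓*(-2))*f + 25 = 2*f/3 + 25 = 25 + 2*f/3)
Z(0, 0 - 5)*(-66) + C = (25 + (⅔)*0)*(-66) - 22 = (25 + 0)*(-66) - 22 = 25*(-66) - 22 = -1650 - 22 = -1672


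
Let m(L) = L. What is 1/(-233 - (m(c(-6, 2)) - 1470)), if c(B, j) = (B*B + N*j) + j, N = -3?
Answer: 1/1205 ≈ 0.00082988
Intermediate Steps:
c(B, j) = B**2 - 2*j (c(B, j) = (B*B - 3*j) + j = (B**2 - 3*j) + j = B**2 - 2*j)
1/(-233 - (m(c(-6, 2)) - 1470)) = 1/(-233 - (((-6)**2 - 2*2) - 1470)) = 1/(-233 - ((36 - 4) - 1470)) = 1/(-233 - (32 - 1470)) = 1/(-233 - 1*(-1438)) = 1/(-233 + 1438) = 1/1205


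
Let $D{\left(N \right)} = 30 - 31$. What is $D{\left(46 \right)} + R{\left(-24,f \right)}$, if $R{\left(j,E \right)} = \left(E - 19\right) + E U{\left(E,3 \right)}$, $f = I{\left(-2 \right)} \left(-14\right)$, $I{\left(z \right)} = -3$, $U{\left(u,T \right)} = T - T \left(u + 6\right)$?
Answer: $-5900$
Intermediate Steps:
$U{\left(u,T \right)} = T - T \left(6 + u\right)$
$D{\left(N \right)} = -1$ ($D{\left(N \right)} = 30 - 31 = -1$)
$f = 42$ ($f = \left(-3\right) \left(-14\right) = 42$)
$R{\left(j,E \right)} = -19 + E + E \left(-15 - 3 E\right)$ ($R{\left(j,E \right)} = \left(E - 19\right) + E \left(\left(-1\right) 3 \left(5 + E\right)\right) = \left(-19 + E\right) + E \left(-15 - 3 E\right) = -19 + E + E \left(-15 - 3 E\right)$)
$D{\left(46 \right)} + R{\left(-24,f \right)} = -1 - \left(-23 + 126 \left(5 + 42\right)\right) = -1 - \left(-23 + 5922\right) = -1 - 5899 = -5900$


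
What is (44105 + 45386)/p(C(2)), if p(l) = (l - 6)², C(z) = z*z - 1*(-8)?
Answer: 89491/36 ≈ 2485.9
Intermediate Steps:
C(z) = 8 + z² (C(z) = z² + 8 = 8 + z²)
p(l) = (-6 + l)²
(44105 + 45386)/p(C(2)) = (44105 + 45386)/((-6 + (8 + 2²))²) = 89491/((-6 + (8 + 4))²) = 89491/((-6 + 12)²) = 89491/(6²) = 89491/36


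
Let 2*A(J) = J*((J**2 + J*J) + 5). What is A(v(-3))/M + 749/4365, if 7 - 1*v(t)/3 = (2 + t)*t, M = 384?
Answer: 1326881/279360 ≈ 4.7497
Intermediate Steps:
v(t) = 21 - 3*t*(2 + t) (v(t) = 21 - 3*(2 + t)*t = 21 - 3*t*(2 + t))
A(J) = J*(5 + 2*J**2)/2 (A(J) = (J*((J**2 + J*J) + 5))/2 = (J*((J**2 + J**2) + 5))/2 = (J*(2*J**2 + 5))/2 = (J*(5 + 2*J**2))/2 = J*(5 + 2*J**2)/2)
A(v(-3))/M + 749/4365 = ((21 - 6*(-3) - 3*(-3)**2)*(5/2 + (21 - 6*(-3) - 3*(-3)**2)**2))/384 + 749/4365 = ((21 + 18 - 3*9)*(5/2 + (21 + 18 - 3*9)**2))*(1/384) + 749*(1/4365) = ((21 + 18 - 27)*(5/2 + (21 + 18 - 27)**2))*(1/384) + 749/4365 = (12*(5/2 + 12**2))*(1/384) + 749/4365 = (12*(5/2 + 144))*(1/384) + 749/4365 = (12*(293/2))*(1/384) + 749/4365 = 1758*(1/384) + 749/4365 = 293/64 + 749/4365 = 1326881/279360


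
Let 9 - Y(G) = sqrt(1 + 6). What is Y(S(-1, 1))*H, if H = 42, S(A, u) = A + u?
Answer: 378 - 42*sqrt(7) ≈ 266.88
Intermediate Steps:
Y(G) = 9 - sqrt(7) (Y(G) = 9 - sqrt(1 + 6) = 9 - sqrt(7))
Y(S(-1, 1))*H = (9 - sqrt(7))*42 = 378 - 42*sqrt(7)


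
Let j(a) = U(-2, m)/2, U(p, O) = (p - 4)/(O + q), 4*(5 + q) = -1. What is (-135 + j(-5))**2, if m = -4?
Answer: 24830289/1369 ≈ 18138.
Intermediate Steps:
q = -21/4 (q = -5 + (1/4)*(-1) = -5 - 1/4 = -21/4 ≈ -5.2500)
U(p, O) = (-4 + p)/(-21/4 + O) (U(p, O) = (p - 4)/(O - 21/4) = (-4 + p)/(-21/4 + O))
j(a) = 12/37 (j(a) = (4*(-4 - 2)/(-21 + 4*(-4)))/2 = (4*(-6)/(-21 - 16))*(1/2) = (4*(-6)/(-37))*(1/2) = (4*(-1/37)*(-6))*(1/2) = (24/37)*(1/2) = 12/37)
(-135 + j(-5))**2 = (-135 + 12/37)**2 = (-4983/37)**2 = 24830289/1369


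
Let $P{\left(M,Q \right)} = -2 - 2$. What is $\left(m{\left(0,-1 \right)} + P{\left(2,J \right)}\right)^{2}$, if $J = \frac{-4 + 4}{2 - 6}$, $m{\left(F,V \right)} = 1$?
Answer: $9$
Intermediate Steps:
$J = 0$ ($J = \frac{0}{-4} = 0 \left(- \frac{1}{4}\right) = 0$)
$P{\left(M,Q \right)} = -4$
$\left(m{\left(0,-1 \right)} + P{\left(2,J \right)}\right)^{2} = \left(1 - 4\right)^{2} = \left(-3\right)^{2} = 9$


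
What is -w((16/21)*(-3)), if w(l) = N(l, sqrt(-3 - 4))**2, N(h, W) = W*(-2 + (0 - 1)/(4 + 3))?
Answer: 225/7 ≈ 32.143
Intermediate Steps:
N(h, W) = -15*W/7 (N(h, W) = W*(-2 - 1/7) = W*(-15/7) = -15*W/7)
w(l) = -225/7 (w(l) = (-15*sqrt(-3 - 4)/7)**2 = (-15*I*sqrt(7)/7)**2 = -225/7)
-w((16/21)*(-3)) = -1*(-225/7) = 225/7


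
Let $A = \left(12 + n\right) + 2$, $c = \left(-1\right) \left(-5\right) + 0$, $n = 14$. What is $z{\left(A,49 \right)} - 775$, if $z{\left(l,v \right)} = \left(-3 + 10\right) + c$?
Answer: $-763$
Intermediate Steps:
$c = 5$ ($c = 5 + 0 = 5$)
$A = 28$ ($A = \left(12 + 14\right) + 2 = 26 + 2 = 28$)
$z{\left(l,v \right)} = 12$ ($z{\left(l,v \right)} = \left(-3 + 10\right) + 5 = 7 + 5 = 12$)
$z{\left(A,49 \right)} - 775 = 12 - 775 = -763$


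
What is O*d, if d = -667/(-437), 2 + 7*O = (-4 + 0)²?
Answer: 58/19 ≈ 3.0526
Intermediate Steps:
O = 2 (O = -2/7 + (-4 + 0)²/7 = -2/7 + (⅐)*(-4)² = -2/7 + (⅐)*16 = -2/7 + 16/7 = 2)
d = 29/19 (d = -667*(-1/437) = 29/19 ≈ 1.5263)
O*d = 2*(29/19) = 58/19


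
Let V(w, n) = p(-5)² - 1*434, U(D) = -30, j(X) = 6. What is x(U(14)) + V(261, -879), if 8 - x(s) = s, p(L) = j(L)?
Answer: -360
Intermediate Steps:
p(L) = 6
x(s) = 8 - s
V(w, n) = -398 (V(w, n) = 6² - 1*434 = 36 - 434 = -398)
x(U(14)) + V(261, -879) = (8 - 1*(-30)) - 398 = (8 + 30) - 398 = 38 - 398 = -360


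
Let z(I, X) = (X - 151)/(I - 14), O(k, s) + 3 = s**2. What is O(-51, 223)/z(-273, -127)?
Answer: 7135681/139 ≈ 51336.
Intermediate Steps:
O(k, s) = -3 + s**2
z(I, X) = (-151 + X)/(-14 + I)
O(-51, 223)/z(-273, -127) = (-3 + 223**2)/(((-151 - 127)/(-14 - 273))) = (-3 + 49729)/((-278/(-287))) = 49726/((-1/287*(-278))) = 49726/(278/287) = 49726*(287/278) = 7135681/139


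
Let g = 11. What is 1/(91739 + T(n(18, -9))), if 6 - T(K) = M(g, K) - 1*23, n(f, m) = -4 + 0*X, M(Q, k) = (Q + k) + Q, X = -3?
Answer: 1/91750 ≈ 1.0899e-5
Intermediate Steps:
M(Q, k) = k + 2*Q
n(f, m) = -4 (n(f, m) = -4 + 0*(-3) = -4 + 0 = -4)
T(K) = 7 - K (T(K) = 6 - ((K + 2*11) - 1*23) = 6 - ((K + 22) - 23) = 6 - ((22 + K) - 23) = 6 - (-1 + K) = 6 + (1 - K) = 7 - K)
1/(91739 + T(n(18, -9))) = 1/(91739 + (7 - 1*(-4))) = 1/(91739 + (7 + 4)) = 1/(91739 + 11) = 1/91750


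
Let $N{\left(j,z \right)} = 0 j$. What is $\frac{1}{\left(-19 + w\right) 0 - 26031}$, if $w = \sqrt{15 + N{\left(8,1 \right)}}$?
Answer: $- \frac{1}{26031} \approx -3.8416 \cdot 10^{-5}$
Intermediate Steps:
$N{\left(j,z \right)} = 0$
$w = \sqrt{15}$ ($w = \sqrt{15 + 0} = \sqrt{15} \approx 3.873$)
$\frac{1}{\left(-19 + w\right) 0 - 26031} = \frac{1}{\left(-19 + \sqrt{15}\right) 0 - 26031} = \frac{1}{0 - 26031} = \frac{1}{-26031} = - \frac{1}{26031}$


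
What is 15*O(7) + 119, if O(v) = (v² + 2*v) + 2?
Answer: 1094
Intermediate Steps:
O(v) = 2 + v² + 2*v
15*O(7) + 119 = 15*(2 + 7² + 2*7) + 119 = 15*(2 + 49 + 14) + 119 = 15*65 + 119 = 975 + 119 = 1094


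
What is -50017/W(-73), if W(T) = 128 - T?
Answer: -50017/201 ≈ -248.84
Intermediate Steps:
-50017/W(-73) = -50017/(128 - 1*(-73)) = -50017/(128 + 73) = -50017/201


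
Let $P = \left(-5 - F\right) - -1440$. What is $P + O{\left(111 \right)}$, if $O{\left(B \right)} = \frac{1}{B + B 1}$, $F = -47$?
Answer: $\frac{329005}{222} \approx 1482.0$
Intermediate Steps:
$O{\left(B \right)} = \frac{1}{2 B}$ ($O{\left(B \right)} = \frac{1}{B + B} = \frac{1}{2 B}$)
$P = 1482$ ($P = \left(-5 - -47\right) - -1440 = \left(-5 + 47\right) + 1440 = 42 + 1440 = 1482$)
$P + O{\left(111 \right)} = 1482 + \frac{1}{2 \cdot 111} = 1482 + \frac{1}{2} \cdot \frac{1}{111} = 1482 + \frac{1}{222} = \frac{329005}{222}$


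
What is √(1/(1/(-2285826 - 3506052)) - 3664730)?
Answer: 28*I*√12062 ≈ 3075.2*I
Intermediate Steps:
√(1/(1/(-2285826 - 3506052)) - 3664730) = √(1/(1/(-5791878)) - 3664730) = √(1/(-1/5791878) - 3664730) = √(-5791878 - 3664730) = √(-9456608) = 28*I*√12062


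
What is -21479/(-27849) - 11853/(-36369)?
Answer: 13719308/12504201 ≈ 1.0972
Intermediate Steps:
-21479/(-27849) - 11853/(-36369) = -21479*(-1/27849) - 11853*(-1/36369) = 21479/27849 + 439/1347 = 13719308/12504201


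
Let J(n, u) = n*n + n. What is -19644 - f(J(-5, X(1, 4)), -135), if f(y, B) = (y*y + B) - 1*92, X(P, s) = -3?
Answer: -19817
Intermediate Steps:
J(n, u) = n + n² (J(n, u) = n² + n = n + n²)
f(y, B) = -92 + B + y² (f(y, B) = (y² + B) - 92 = (B + y²) - 92 = -92 + B + y²)
-19644 - f(J(-5, X(1, 4)), -135) = -19644 - (-92 - 135 + (-5*(1 - 5))²) = -19644 - (-92 - 135 + (-5*(-4))²) = -19644 - (-92 - 135 + 20²) = -19644 - (-92 - 135 + 400) = -19644 - 1*173 = -19644 - 173 = -19817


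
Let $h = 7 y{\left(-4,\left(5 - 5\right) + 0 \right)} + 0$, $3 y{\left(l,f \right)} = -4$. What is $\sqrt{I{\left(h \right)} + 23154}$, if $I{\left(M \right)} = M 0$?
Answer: $\sqrt{23154} \approx 152.16$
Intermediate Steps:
$y{\left(l,f \right)} = - \frac{4}{3}$ ($y{\left(l,f \right)} = \frac{1}{3} \left(-4\right) = - \frac{4}{3}$)
$h = - \frac{28}{3}$ ($h = 7 \left(- \frac{4}{3}\right) + 0 = - \frac{28}{3} + 0 = - \frac{28}{3} \approx -9.3333$)
$I{\left(M \right)} = 0$
$\sqrt{I{\left(h \right)} + 23154} = \sqrt{0 + 23154} = \sqrt{23154}$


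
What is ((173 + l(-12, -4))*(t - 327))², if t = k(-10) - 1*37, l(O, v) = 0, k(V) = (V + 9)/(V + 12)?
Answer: 15905497689/4 ≈ 3.9764e+9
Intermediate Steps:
k(V) = (9 + V)/(12 + V)
t = -75/2 (t = (9 - 10)/(12 - 10) - 1*37 = -1/2 - 37 = (½)*(-1) - 37 = -½ - 37 = -75/2 ≈ -37.500)
((173 + l(-12, -4))*(t - 327))² = ((173 + 0)*(-75/2 - 327))² = (173*(-729/2))² = (-126117/2)² = 15905497689/4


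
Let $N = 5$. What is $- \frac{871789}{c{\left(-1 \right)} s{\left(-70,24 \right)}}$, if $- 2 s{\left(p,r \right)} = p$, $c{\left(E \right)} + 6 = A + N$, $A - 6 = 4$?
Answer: $- \frac{871789}{315} \approx -2767.6$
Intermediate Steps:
$A = 10$ ($A = 6 + 4 = 10$)
$c{\left(E \right)} = 9$ ($c{\left(E \right)} = -6 + \left(10 + 5\right) = -6 + 15 = 9$)
$s{\left(p,r \right)} = - \frac{p}{2}$
$- \frac{871789}{c{\left(-1 \right)} s{\left(-70,24 \right)}} = - \frac{871789}{9 \left(\left(- \frac{1}{2}\right) \left(-70\right)\right)} = - \frac{871789}{9 \cdot 35} = - \frac{871789}{315}$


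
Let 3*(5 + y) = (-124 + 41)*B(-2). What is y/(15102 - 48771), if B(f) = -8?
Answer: -649/101007 ≈ -0.0064253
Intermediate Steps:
y = 649/3 (y = -5 + ((-124 + 41)*(-8))/3 = -5 + (-83*(-8))/3 = -5 + (1/3)*664 = -5 + 664/3 = 649/3 ≈ 216.33)
y/(15102 - 48771) = 649/(3*(15102 - 48771)) = (649/3)/(-33669) = (649/3)*(-1/33669) = -649/101007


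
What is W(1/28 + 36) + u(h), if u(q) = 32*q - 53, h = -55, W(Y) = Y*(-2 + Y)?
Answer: -459815/784 ≈ -586.50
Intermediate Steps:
u(q) = -53 + 32*q
W(1/28 + 36) + u(h) = (1/28 + 36)*(-2 + (1/28 + 36)) + (-53 + 32*(-55)) = (1/28 + 36)*(-2 + (1/28 + 36)) + (-53 - 1760) = 1009*(-2 + 1009/28)/28 - 1813 = (1009/28)*(953/28) - 1813 = 961577/784 - 1813 = -459815/784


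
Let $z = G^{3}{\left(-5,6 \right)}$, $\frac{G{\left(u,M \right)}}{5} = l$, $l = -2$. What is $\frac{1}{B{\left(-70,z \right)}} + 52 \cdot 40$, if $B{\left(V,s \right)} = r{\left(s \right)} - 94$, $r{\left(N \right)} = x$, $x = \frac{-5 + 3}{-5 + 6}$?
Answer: $\frac{199679}{96} \approx 2080.0$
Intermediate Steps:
$G{\left(u,M \right)} = -10$ ($G{\left(u,M \right)} = 5 \left(-2\right) = -10$)
$x = -2$ ($x = - \frac{2}{1} = \left(-2\right) 1 = -2$)
$r{\left(N \right)} = -2$
$z = -1000$ ($z = \left(-10\right)^{3} = -1000$)
$B{\left(V,s \right)} = -96$ ($B{\left(V,s \right)} = -2 - 94 = -96$)
$\frac{1}{B{\left(-70,z \right)}} + 52 \cdot 40 = \frac{1}{-96} + 52 \cdot 40 = - \frac{1}{96} + 2080 = \frac{199679}{96}$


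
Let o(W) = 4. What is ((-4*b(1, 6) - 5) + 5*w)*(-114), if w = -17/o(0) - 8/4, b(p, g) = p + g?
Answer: 14649/2 ≈ 7324.5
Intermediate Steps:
b(p, g) = g + p
w = -25/4 (w = -17/4 - 8/4 = -17*1/4 - 8*1/4 = -17/4 - 2 = -25/4 ≈ -6.2500)
((-4*b(1, 6) - 5) + 5*w)*(-114) = ((-4*(6 + 1) - 5) + 5*(-25/4))*(-114) = ((-4*7 - 5) - 125/4)*(-114) = ((-28 - 5) - 125/4)*(-114) = (-33 - 125/4)*(-114) = -257/4*(-114) = 14649/2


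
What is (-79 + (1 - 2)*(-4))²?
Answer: 5625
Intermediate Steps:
(-79 + (1 - 2)*(-4))² = (-79 - 1*(-4))² = (-79 + 4)² = (-75)² = 5625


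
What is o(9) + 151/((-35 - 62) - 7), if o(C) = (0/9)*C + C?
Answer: 785/104 ≈ 7.5481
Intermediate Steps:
o(C) = C (o(C) = (0*(⅑))*C + C = 0*C + C = 0 + C = C)
o(9) + 151/((-35 - 62) - 7) = 9 + 151/((-35 - 62) - 7) = 9 + 151/(-97 - 7) = 9 + 151/(-104) = 9 - 1/104*151 = 9 - 151/104 = 785/104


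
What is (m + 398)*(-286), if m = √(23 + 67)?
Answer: -113828 - 858*√10 ≈ -1.1654e+5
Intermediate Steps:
m = 3*√10 (m = √90 = 3*√10 ≈ 9.4868)
(m + 398)*(-286) = (3*√10 + 398)*(-286) = (398 + 3*√10)*(-286) = -113828 - 858*√10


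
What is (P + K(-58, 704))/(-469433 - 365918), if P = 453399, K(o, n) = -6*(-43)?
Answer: -453657/835351 ≈ -0.54307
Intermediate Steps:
K(o, n) = 258
(P + K(-58, 704))/(-469433 - 365918) = (453399 + 258)/(-469433 - 365918) = 453657/(-835351) = 453657*(-1/835351) = -453657/835351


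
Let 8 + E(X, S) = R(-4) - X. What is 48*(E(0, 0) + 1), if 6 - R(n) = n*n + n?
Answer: -624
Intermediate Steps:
R(n) = 6 - n - n² (R(n) = 6 - (n*n + n) = 6 - (n² + n) = 6 - (n + n²) = 6 + (-n - n²) = 6 - n - n²)
E(X, S) = -14 - X (E(X, S) = -8 + ((6 - 1*(-4) - 1*(-4)²) - X) = -8 + ((6 + 4 - 1*16) - X) = -8 + ((6 + 4 - 16) - X) = -8 + (-6 - X) = -14 - X)
48*(E(0, 0) + 1) = 48*((-14 - 1*0) + 1) = 48*((-14 + 0) + 1) = 48*(-14 + 1) = 48*(-13) = -624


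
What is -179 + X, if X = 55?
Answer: -124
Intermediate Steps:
-179 + X = -179 + 55 = -124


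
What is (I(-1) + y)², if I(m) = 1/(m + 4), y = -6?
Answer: 289/9 ≈ 32.111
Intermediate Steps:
I(m) = 1/(4 + m)
(I(-1) + y)² = (1/(4 - 1) - 6)² = (1/3 - 6)² = (⅓ - 6)² = (-17/3)² = 289/9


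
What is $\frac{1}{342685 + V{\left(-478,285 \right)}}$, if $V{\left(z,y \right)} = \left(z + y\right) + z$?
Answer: $\frac{1}{342014} \approx 2.9239 \cdot 10^{-6}$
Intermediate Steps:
$V{\left(z,y \right)} = y + 2 z$ ($V{\left(z,y \right)} = \left(y + z\right) + z = y + 2 z$)
$\frac{1}{342685 + V{\left(-478,285 \right)}} = \frac{1}{342685 + \left(285 + 2 \left(-478\right)\right)} = \frac{1}{342685 + \left(285 - 956\right)} = \frac{1}{342685 - 671} = \frac{1}{342014}$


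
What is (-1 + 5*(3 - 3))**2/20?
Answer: 1/20 ≈ 0.050000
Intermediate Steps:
(-1 + 5*(3 - 3))**2/20 = (-1 + 5*0)**2*(1/20) = (-1 + 0)**2*(1/20) = (-1)**2*(1/20) = 1*(1/20) = 1/20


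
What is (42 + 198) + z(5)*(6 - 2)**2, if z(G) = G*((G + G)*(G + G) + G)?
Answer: 8640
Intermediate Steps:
z(G) = G*(G + 4*G**2) (z(G) = G*((2*G)*(2*G) + G) = G*(4*G**2 + G) = G*(G + 4*G**2))
(42 + 198) + z(5)*(6 - 2)**2 = (42 + 198) + (5**2*(1 + 4*5))*(6 - 2)**2 = 240 + (25*(1 + 20))*4**2 = 240 + (25*21)*16 = 240 + 525*16 = 240 + 8400 = 8640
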